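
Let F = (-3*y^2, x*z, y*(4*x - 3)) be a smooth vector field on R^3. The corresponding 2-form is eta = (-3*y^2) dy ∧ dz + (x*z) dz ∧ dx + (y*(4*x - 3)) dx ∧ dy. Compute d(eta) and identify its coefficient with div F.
d(eta) = (0) dx ∧ dy ∧ dz; div F = 0

For a 2-form in R^3 of the form above, applying d gives a 3-form with coefficient ∂P/∂x + ∂Q/∂y + ∂R/∂z:
  ∂P/∂x = 0
  ∂Q/∂y = 0
  ∂R/∂z = 0
Sum = 0, which is exactly div F.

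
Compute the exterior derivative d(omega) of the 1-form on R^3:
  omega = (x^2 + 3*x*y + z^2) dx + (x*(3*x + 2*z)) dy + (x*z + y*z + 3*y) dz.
d(omega) = (3*x + 2*z) dx ∧ dy + (-z) dx ∧ dz + (-2*x + z + 3) dy ∧ dz

For a 1-form omega = sum_i f_i dx_i, the exterior derivative is
  d(omega) = sum_{i < j} (∂f_j/∂x_i - ∂f_i/∂x_j) dx_i ∧ dx_j.
  coefficient of dx ∧ dy: ∂f_2/∂x - ∂f_1/∂y = ∂(x*(3*x + 2*z))/∂x - ∂(x^2 + 3*x*y + z^2)/∂y = 3*x + 2*z
  coefficient of dx ∧ dz: ∂f_3/∂x - ∂f_1/∂z = ∂(x*z + y*z + 3*y)/∂x - ∂(x^2 + 3*x*y + z^2)/∂z = -z
  coefficient of dy ∧ dz: ∂f_3/∂y - ∂f_2/∂z = ∂(x*z + y*z + 3*y)/∂y - ∂(x*(3*x + 2*z))/∂z = -2*x + z + 3
Assembling: d(omega) = (3*x + 2*z) dx ∧ dy + (-z) dx ∧ dz + (-2*x + z + 3) dy ∧ dz.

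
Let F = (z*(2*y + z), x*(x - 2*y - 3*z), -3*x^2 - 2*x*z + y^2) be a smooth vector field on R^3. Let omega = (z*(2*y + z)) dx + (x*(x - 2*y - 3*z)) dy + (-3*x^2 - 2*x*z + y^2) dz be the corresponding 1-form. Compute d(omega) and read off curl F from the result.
d(omega) = (3*x + 2*y) dy ∧ dz + (6*x + 2*y + 4*z) dz ∧ dx + (2*x - 2*y - 5*z) dx ∧ dy; curl F = (3*x + 2*y, 6*x + 2*y + 4*z, 2*x - 2*y - 5*z)

d omega = sum_{i<j} (∂f_j/∂x_i - ∂f_i/∂x_j) dx_i ∧ dx_j. Under the identification (dy ∧ dz, dz ∧ dx, dx ∧ dy) ↔ (e_x, e_y, e_z), the coefficients are exactly the components of curl F. Compute:
  ∂R/∂y - ∂Q/∂z = (2*y) - (-3*x) = 3*x + 2*y
  ∂P/∂z - ∂R/∂x = (2*y + 2*z) - (-6*x - 2*z) = 6*x + 2*y + 4*z
  ∂Q/∂x - ∂P/∂y = (2*x - 2*y - 3*z) - (2*z) = 2*x - 2*y - 5*z.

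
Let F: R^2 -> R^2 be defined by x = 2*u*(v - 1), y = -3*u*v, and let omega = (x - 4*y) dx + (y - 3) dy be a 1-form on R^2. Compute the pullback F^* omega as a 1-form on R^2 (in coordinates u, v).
F^* omega = (37*u*v^2 - 32*u*v + 4*u + 9*v) du + (u*(37*u*v - 4*u + 9)) dv

Using F^*(f dg) = (f ∘ F) d(g ∘ F), substitute each coordinate x_i by F_i(u, v) in f_i, and replace dx_i by d F_i = (∂F_i/∂u) du + (∂F_i/∂v) dv.
  For the x component: f_1(F) = 2*u*(7*v - 1); d F_1 = (2*v - 2) du + (2*u) dv
  For the y component: f_2(F) = -3*u*v - 3; d F_2 = (-3*v) du + (-3*u) dv
Combining and collecting du, dv coefficients:
  coeff of du: 37*u*v^2 - 32*u*v + 4*u + 9*v
  coeff of dv: u*(37*u*v - 4*u + 9)
F^* omega = (37*u*v^2 - 32*u*v + 4*u + 9*v) du + (u*(37*u*v - 4*u + 9)) dv.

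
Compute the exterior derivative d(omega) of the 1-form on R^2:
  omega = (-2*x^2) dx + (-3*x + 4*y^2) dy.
d(omega) = (-3) dx ∧ dy

For a 1-form omega = sum_i f_i dx_i, the exterior derivative is
  d(omega) = sum_{i < j} (∂f_j/∂x_i - ∂f_i/∂x_j) dx_i ∧ dx_j.
  coefficient of dx ∧ dy: ∂f_2/∂x - ∂f_1/∂y = ∂(-3*x + 4*y^2)/∂x - ∂(-2*x^2)/∂y = -3
Assembling: d(omega) = (-3) dx ∧ dy.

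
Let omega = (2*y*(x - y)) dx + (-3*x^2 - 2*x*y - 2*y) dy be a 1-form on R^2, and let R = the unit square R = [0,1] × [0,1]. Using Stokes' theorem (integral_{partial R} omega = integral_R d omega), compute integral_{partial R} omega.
integral_(partial R) omega = -3

Stokes: integral_partial_R omega = integral_R d omega with d omega = (∂Q/∂x - ∂P/∂y) dx ∧ dy.
  ∂Q/∂x = -6*x - 2*y
  ∂P/∂y = 2*x - 4*y
  integrand = ∂Q/∂x - ∂P/∂y = -8*x + 2*y.
Integrating over R: integral_0^1 integral_0^1 (-8*x + 2*y) dx dy = -3.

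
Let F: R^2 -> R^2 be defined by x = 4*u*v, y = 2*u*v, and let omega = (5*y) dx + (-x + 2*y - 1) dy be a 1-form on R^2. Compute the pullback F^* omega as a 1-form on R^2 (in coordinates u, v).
F^* omega = (2*v*(20*u*v - 1)) du + (2*u*(20*u*v - 1)) dv

Using F^*(f dg) = (f ∘ F) d(g ∘ F), substitute each coordinate x_i by F_i(u, v) in f_i, and replace dx_i by d F_i = (∂F_i/∂u) du + (∂F_i/∂v) dv.
  For the x component: f_1(F) = 10*u*v; d F_1 = (4*v) du + (4*u) dv
  For the y component: f_2(F) = -1; d F_2 = (2*v) du + (2*u) dv
Combining and collecting du, dv coefficients:
  coeff of du: 2*v*(20*u*v - 1)
  coeff of dv: 2*u*(20*u*v - 1)
F^* omega = (2*v*(20*u*v - 1)) du + (2*u*(20*u*v - 1)) dv.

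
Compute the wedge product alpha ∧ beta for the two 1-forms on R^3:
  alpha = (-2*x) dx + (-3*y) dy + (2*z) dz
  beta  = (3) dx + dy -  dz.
alpha ∧ beta = (-2*x + 9*y) dx ∧ dy + (2*x - 6*z) dx ∧ dz + (3*y - 2*z) dy ∧ dz

Distribute the wedge, using dx_i ∧ dx_j = -dx_j ∧ dx_i and dx_i ∧ dx_i = 0. For each pair (i, j) with i < j, the coefficient of dx_i ∧ dx_j in alpha ∧ beta is (alpha_i * beta_j - alpha_j * beta_i). Collecting: alpha ∧ beta = (-2*x + 9*y) dx ∧ dy + (2*x - 6*z) dx ∧ dz + (3*y - 2*z) dy ∧ dz.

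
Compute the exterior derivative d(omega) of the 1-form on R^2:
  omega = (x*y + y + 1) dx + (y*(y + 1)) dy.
d(omega) = (-x - 1) dx ∧ dy

For a 1-form omega = sum_i f_i dx_i, the exterior derivative is
  d(omega) = sum_{i < j} (∂f_j/∂x_i - ∂f_i/∂x_j) dx_i ∧ dx_j.
  coefficient of dx ∧ dy: ∂f_2/∂x - ∂f_1/∂y = ∂(y*(y + 1))/∂x - ∂(x*y + y + 1)/∂y = -x - 1
Assembling: d(omega) = (-x - 1) dx ∧ dy.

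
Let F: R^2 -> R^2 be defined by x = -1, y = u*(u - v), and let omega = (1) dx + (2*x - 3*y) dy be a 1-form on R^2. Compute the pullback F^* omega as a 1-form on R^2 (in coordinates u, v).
F^* omega = (-6*u^3 + 9*u^2*v - 3*u*v^2 - 4*u + 2*v) du + (u*(3*u^2 - 3*u*v + 2)) dv

Using F^*(f dg) = (f ∘ F) d(g ∘ F), substitute each coordinate x_i by F_i(u, v) in f_i, and replace dx_i by d F_i = (∂F_i/∂u) du + (∂F_i/∂v) dv.
  For the x component: f_1(F) = 1; d F_1 = (0) du + (0) dv
  For the y component: f_2(F) = -3*u^2 + 3*u*v - 2; d F_2 = (2*u - v) du + (-u) dv
Combining and collecting du, dv coefficients:
  coeff of du: -6*u^3 + 9*u^2*v - 3*u*v^2 - 4*u + 2*v
  coeff of dv: u*(3*u^2 - 3*u*v + 2)
F^* omega = (-6*u^3 + 9*u^2*v - 3*u*v^2 - 4*u + 2*v) du + (u*(3*u^2 - 3*u*v + 2)) dv.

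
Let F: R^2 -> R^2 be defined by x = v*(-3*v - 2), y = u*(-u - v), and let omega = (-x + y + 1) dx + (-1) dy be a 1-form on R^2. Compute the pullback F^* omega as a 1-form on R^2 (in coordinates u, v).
F^* omega = (2*u + v) du + (6*u^2*v + 2*u^2 + 6*u*v^2 + 2*u*v + u - 18*v^3 - 18*v^2 - 10*v - 2) dv

Using F^*(f dg) = (f ∘ F) d(g ∘ F), substitute each coordinate x_i by F_i(u, v) in f_i, and replace dx_i by d F_i = (∂F_i/∂u) du + (∂F_i/∂v) dv.
  For the x component: f_1(F) = -u^2 - u*v + 3*v^2 + 2*v + 1; d F_1 = (0) du + (-6*v - 2) dv
  For the y component: f_2(F) = -1; d F_2 = (-2*u - v) du + (-u) dv
Combining and collecting du, dv coefficients:
  coeff of du: 2*u + v
  coeff of dv: 6*u^2*v + 2*u^2 + 6*u*v^2 + 2*u*v + u - 18*v^3 - 18*v^2 - 10*v - 2
F^* omega = (2*u + v) du + (6*u^2*v + 2*u^2 + 6*u*v^2 + 2*u*v + u - 18*v^3 - 18*v^2 - 10*v - 2) dv.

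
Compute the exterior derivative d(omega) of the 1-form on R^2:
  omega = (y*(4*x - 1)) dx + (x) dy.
d(omega) = (2 - 4*x) dx ∧ dy

For a 1-form omega = sum_i f_i dx_i, the exterior derivative is
  d(omega) = sum_{i < j} (∂f_j/∂x_i - ∂f_i/∂x_j) dx_i ∧ dx_j.
  coefficient of dx ∧ dy: ∂f_2/∂x - ∂f_1/∂y = ∂(x)/∂x - ∂(y*(4*x - 1))/∂y = 2 - 4*x
Assembling: d(omega) = (2 - 4*x) dx ∧ dy.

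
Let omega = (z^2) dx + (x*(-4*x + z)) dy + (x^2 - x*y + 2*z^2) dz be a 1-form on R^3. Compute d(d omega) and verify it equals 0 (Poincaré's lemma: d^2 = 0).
d(d omega) = 0

Step 1: d omega = sum_{i<j} (∂f_j/∂x_i - ∂f_i/∂x_j) dx_i ∧ dx_j:
  coeff of dx ∧ dy: -8*x + z
  coeff of dx ∧ dz: 2*x - y - 2*z
  coeff of dy ∧ dz: -2*x
Step 2: Apply d again to each 2-form coefficient. The only possible 3-form in R^3 is dx ∧ dy ∧ dz, with coefficient
  ∂(coeff of dy∧dz)/∂x - ∂(coeff of dx∧dz)/∂y + ∂(coeff of dx∧dy)/∂z
  = ∂/∂x (-2*x) - ∂/∂y (2*x - y - 2*z) + ∂/∂z (-8*x + z).
Each of these terms simplifies to sums of mixed partials that cancel in pairs. The result is 0 (by equality of mixed partials for smooth functions — Schwarz / Clairaut).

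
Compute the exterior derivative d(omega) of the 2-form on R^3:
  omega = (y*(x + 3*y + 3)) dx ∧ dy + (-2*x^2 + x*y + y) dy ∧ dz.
d(omega) = (-4*x + y) dx ∧ dy ∧ dz

For a 2-form omega = sum_{i<j} g_{ij} dx_i ∧ dx_j, the exterior derivative is
  d(omega) = sum_{i<j} d(g_{ij}) ∧ dx_i ∧ dx_j = sum_{i<j, k} (∂g_{ij}/∂x_k) dx_k ∧ dx_i ∧ dx_j.
Expand each term, using dx_k ∧ dx_i ∧ dx_j = sgn(permutation) dx_{(a)} ∧ dx_{(b)} ∧ dx_{(c)} with (a < b < c) sorted:
  d(-2*x^2 + x*y + y) includes (∂/∂x)(-2*x^2 + x*y + y) dx = (-4*x + y) dx, which multiplied by dy ∧ dz gives (-4*x + y) dx ∧ dy ∧ dz
Collecting like 3-forms: d(omega) = (-4*x + y) dx ∧ dy ∧ dz.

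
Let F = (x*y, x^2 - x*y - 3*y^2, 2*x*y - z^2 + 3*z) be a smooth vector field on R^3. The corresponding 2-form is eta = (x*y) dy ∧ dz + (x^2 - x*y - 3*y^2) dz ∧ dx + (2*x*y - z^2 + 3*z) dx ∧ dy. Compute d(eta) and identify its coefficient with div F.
d(eta) = (-x - 5*y - 2*z + 3) dx ∧ dy ∧ dz; div F = -x - 5*y - 2*z + 3

For a 2-form in R^3 of the form above, applying d gives a 3-form with coefficient ∂P/∂x + ∂Q/∂y + ∂R/∂z:
  ∂P/∂x = y
  ∂Q/∂y = -x - 6*y
  ∂R/∂z = 3 - 2*z
Sum = -x - 5*y - 2*z + 3, which is exactly div F.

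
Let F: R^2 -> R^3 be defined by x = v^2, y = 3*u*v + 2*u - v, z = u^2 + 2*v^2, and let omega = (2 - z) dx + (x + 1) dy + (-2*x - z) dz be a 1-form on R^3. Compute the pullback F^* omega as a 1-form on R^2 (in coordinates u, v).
F^* omega = (-2*u^3 - 8*u*v^2 + 3*v^3 + 2*v^2 + 3*v + 2) du + (-6*u^2*v + 3*u*v^2 + 3*u - 20*v^3 - v^2 + 4*v - 1) dv

Using F^*(f dg) = (f ∘ F) d(g ∘ F), substitute each coordinate x_i by F_i(u, v) in f_i, and replace dx_i by d F_i = (∂F_i/∂u) du + (∂F_i/∂v) dv.
  For the x component: f_1(F) = -u^2 - 2*v^2 + 2; d F_1 = (0) du + (2*v) dv
  For the y component: f_2(F) = v^2 + 1; d F_2 = (3*v + 2) du + (3*u - 1) dv
  For the z component: f_3(F) = -u^2 - 4*v^2; d F_3 = (2*u) du + (4*v) dv
Combining and collecting du, dv coefficients:
  coeff of du: -2*u^3 - 8*u*v^2 + 3*v^3 + 2*v^2 + 3*v + 2
  coeff of dv: -6*u^2*v + 3*u*v^2 + 3*u - 20*v^3 - v^2 + 4*v - 1
F^* omega = (-2*u^3 - 8*u*v^2 + 3*v^3 + 2*v^2 + 3*v + 2) du + (-6*u^2*v + 3*u*v^2 + 3*u - 20*v^3 - v^2 + 4*v - 1) dv.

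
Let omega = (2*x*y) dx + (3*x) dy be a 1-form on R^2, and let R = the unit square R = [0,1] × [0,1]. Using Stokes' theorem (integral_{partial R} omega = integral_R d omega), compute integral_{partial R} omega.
integral_(partial R) omega = 2

Stokes: integral_partial_R omega = integral_R d omega with d omega = (∂Q/∂x - ∂P/∂y) dx ∧ dy.
  ∂Q/∂x = 3
  ∂P/∂y = 2*x
  integrand = ∂Q/∂x - ∂P/∂y = 3 - 2*x.
Integrating over R: integral_0^1 integral_0^1 (3 - 2*x) dx dy = 2.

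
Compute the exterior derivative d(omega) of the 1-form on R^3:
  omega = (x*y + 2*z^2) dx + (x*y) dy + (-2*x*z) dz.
d(omega) = (-x + y) dx ∧ dy + (-6*z) dx ∧ dz

For a 1-form omega = sum_i f_i dx_i, the exterior derivative is
  d(omega) = sum_{i < j} (∂f_j/∂x_i - ∂f_i/∂x_j) dx_i ∧ dx_j.
  coefficient of dx ∧ dy: ∂f_2/∂x - ∂f_1/∂y = ∂(x*y)/∂x - ∂(x*y + 2*z^2)/∂y = -x + y
  coefficient of dx ∧ dz: ∂f_3/∂x - ∂f_1/∂z = ∂(-2*x*z)/∂x - ∂(x*y + 2*z^2)/∂z = -6*z
Assembling: d(omega) = (-x + y) dx ∧ dy + (-6*z) dx ∧ dz.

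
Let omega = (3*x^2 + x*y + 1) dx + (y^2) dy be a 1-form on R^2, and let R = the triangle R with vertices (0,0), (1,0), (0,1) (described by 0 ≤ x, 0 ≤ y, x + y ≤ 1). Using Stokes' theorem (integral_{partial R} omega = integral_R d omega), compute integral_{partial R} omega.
integral_(partial R) omega = -1/6

Stokes: integral_partial_R omega = integral_R d omega with d omega = (∂Q/∂x - ∂P/∂y) dx ∧ dy.
  ∂Q/∂x = 0
  ∂P/∂y = x
  integrand = ∂Q/∂x - ∂P/∂y = -x.
Integrating over R: integral_0^1 integral_0^{1-x} (-x) dy dx = -1/6.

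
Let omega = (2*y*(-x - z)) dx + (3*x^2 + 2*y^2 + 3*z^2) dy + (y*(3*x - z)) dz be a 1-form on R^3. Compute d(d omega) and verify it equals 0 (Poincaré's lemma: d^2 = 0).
d(d omega) = 0

Step 1: d omega = sum_{i<j} (∂f_j/∂x_i - ∂f_i/∂x_j) dx_i ∧ dx_j:
  coeff of dx ∧ dy: 8*x + 2*z
  coeff of dx ∧ dz: 5*y
  coeff of dy ∧ dz: 3*x - 7*z
Step 2: Apply d again to each 2-form coefficient. The only possible 3-form in R^3 is dx ∧ dy ∧ dz, with coefficient
  ∂(coeff of dy∧dz)/∂x - ∂(coeff of dx∧dz)/∂y + ∂(coeff of dx∧dy)/∂z
  = ∂/∂x (3*x - 7*z) - ∂/∂y (5*y) + ∂/∂z (8*x + 2*z).
Each of these terms simplifies to sums of mixed partials that cancel in pairs. The result is 0 (by equality of mixed partials for smooth functions — Schwarz / Clairaut).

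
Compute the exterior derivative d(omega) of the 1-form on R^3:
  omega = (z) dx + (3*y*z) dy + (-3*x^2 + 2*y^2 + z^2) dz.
d(omega) = (-6*x - 1) dx ∧ dz + (y) dy ∧ dz

For a 1-form omega = sum_i f_i dx_i, the exterior derivative is
  d(omega) = sum_{i < j} (∂f_j/∂x_i - ∂f_i/∂x_j) dx_i ∧ dx_j.
  coefficient of dx ∧ dz: ∂f_3/∂x - ∂f_1/∂z = ∂(-3*x^2 + 2*y^2 + z^2)/∂x - ∂(z)/∂z = -6*x - 1
  coefficient of dy ∧ dz: ∂f_3/∂y - ∂f_2/∂z = ∂(-3*x^2 + 2*y^2 + z^2)/∂y - ∂(3*y*z)/∂z = y
Assembling: d(omega) = (-6*x - 1) dx ∧ dz + (y) dy ∧ dz.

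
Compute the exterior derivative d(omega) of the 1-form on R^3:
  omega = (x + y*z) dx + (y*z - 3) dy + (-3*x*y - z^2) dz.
d(omega) = (-z) dx ∧ dy + (-4*y) dx ∧ dz + (-3*x - y) dy ∧ dz

For a 1-form omega = sum_i f_i dx_i, the exterior derivative is
  d(omega) = sum_{i < j} (∂f_j/∂x_i - ∂f_i/∂x_j) dx_i ∧ dx_j.
  coefficient of dx ∧ dy: ∂f_2/∂x - ∂f_1/∂y = ∂(y*z - 3)/∂x - ∂(x + y*z)/∂y = -z
  coefficient of dx ∧ dz: ∂f_3/∂x - ∂f_1/∂z = ∂(-3*x*y - z^2)/∂x - ∂(x + y*z)/∂z = -4*y
  coefficient of dy ∧ dz: ∂f_3/∂y - ∂f_2/∂z = ∂(-3*x*y - z^2)/∂y - ∂(y*z - 3)/∂z = -3*x - y
Assembling: d(omega) = (-z) dx ∧ dy + (-4*y) dx ∧ dz + (-3*x - y) dy ∧ dz.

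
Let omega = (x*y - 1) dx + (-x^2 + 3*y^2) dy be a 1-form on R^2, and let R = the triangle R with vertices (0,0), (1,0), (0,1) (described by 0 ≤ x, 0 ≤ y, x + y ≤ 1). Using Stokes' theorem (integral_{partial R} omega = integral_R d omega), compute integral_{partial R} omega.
integral_(partial R) omega = -1/2

Stokes: integral_partial_R omega = integral_R d omega with d omega = (∂Q/∂x - ∂P/∂y) dx ∧ dy.
  ∂Q/∂x = -2*x
  ∂P/∂y = x
  integrand = ∂Q/∂x - ∂P/∂y = -3*x.
Integrating over R: integral_0^1 integral_0^{1-x} (-3*x) dy dx = -1/2.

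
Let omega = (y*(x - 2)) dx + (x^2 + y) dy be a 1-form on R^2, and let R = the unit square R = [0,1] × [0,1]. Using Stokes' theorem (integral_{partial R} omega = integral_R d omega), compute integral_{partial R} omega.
integral_(partial R) omega = 5/2

Stokes: integral_partial_R omega = integral_R d omega with d omega = (∂Q/∂x - ∂P/∂y) dx ∧ dy.
  ∂Q/∂x = 2*x
  ∂P/∂y = x - 2
  integrand = ∂Q/∂x - ∂P/∂y = x + 2.
Integrating over R: integral_0^1 integral_0^1 (x + 2) dx dy = 5/2.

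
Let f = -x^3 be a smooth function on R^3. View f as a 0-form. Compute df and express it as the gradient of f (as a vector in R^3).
df = (-3*x^2) dx + (0) dy + (0) dz; grad f = (-3*x^2, 0, 0)

For a 0-form f, d f = (∂f/∂x) dx + (∂f/∂y) dy + (∂f/∂z) dz. The components of the vector representation are exactly the entries of grad f in Cartesian coordinates:
  ∂f/∂x = -3*x^2
  ∂f/∂y = 0
  ∂f/∂z = 0.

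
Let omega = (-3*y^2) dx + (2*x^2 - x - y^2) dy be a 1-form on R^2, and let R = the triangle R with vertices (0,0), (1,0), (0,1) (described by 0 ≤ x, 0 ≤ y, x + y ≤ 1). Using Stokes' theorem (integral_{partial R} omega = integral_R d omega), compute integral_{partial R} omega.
integral_(partial R) omega = 7/6

Stokes: integral_partial_R omega = integral_R d omega with d omega = (∂Q/∂x - ∂P/∂y) dx ∧ dy.
  ∂Q/∂x = 4*x - 1
  ∂P/∂y = -6*y
  integrand = ∂Q/∂x - ∂P/∂y = 4*x + 6*y - 1.
Integrating over R: integral_0^1 integral_0^{1-x} (4*x + 6*y - 1) dy dx = 7/6.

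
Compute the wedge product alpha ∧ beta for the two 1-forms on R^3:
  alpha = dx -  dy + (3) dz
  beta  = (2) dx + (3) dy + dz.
alpha ∧ beta = (5) dx ∧ dy + (-5) dx ∧ dz + (-10) dy ∧ dz

Distribute the wedge, using dx_i ∧ dx_j = -dx_j ∧ dx_i and dx_i ∧ dx_i = 0. For each pair (i, j) with i < j, the coefficient of dx_i ∧ dx_j in alpha ∧ beta is (alpha_i * beta_j - alpha_j * beta_i). Collecting: alpha ∧ beta = (5) dx ∧ dy + (-5) dx ∧ dz + (-10) dy ∧ dz.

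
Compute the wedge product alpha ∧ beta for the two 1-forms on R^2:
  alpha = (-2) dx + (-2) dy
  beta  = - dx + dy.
alpha ∧ beta = (-4) dx ∧ dy

Distribute the wedge, using dx_i ∧ dx_j = -dx_j ∧ dx_i and dx_i ∧ dx_i = 0. For each pair (i, j) with i < j, the coefficient of dx_i ∧ dx_j in alpha ∧ beta is (alpha_i * beta_j - alpha_j * beta_i). Collecting: alpha ∧ beta = (-4) dx ∧ dy.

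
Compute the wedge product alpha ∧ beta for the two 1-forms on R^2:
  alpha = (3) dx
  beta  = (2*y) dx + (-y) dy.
alpha ∧ beta = (-3*y) dx ∧ dy

Distribute the wedge, using dx_i ∧ dx_j = -dx_j ∧ dx_i and dx_i ∧ dx_i = 0. For each pair (i, j) with i < j, the coefficient of dx_i ∧ dx_j in alpha ∧ beta is (alpha_i * beta_j - alpha_j * beta_i). Collecting: alpha ∧ beta = (-3*y) dx ∧ dy.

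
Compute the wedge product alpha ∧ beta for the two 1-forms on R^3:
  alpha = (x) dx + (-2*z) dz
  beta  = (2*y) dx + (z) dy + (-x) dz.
alpha ∧ beta = (x*z) dx ∧ dy + (-x^2 + 4*y*z) dx ∧ dz + (2*z^2) dy ∧ dz

Distribute the wedge, using dx_i ∧ dx_j = -dx_j ∧ dx_i and dx_i ∧ dx_i = 0. For each pair (i, j) with i < j, the coefficient of dx_i ∧ dx_j in alpha ∧ beta is (alpha_i * beta_j - alpha_j * beta_i). Collecting: alpha ∧ beta = (x*z) dx ∧ dy + (-x^2 + 4*y*z) dx ∧ dz + (2*z^2) dy ∧ dz.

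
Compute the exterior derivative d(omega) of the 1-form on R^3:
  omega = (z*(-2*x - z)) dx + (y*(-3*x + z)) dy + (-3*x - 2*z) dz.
d(omega) = (-3*y) dx ∧ dy + (2*x + 2*z - 3) dx ∧ dz + (-y) dy ∧ dz

For a 1-form omega = sum_i f_i dx_i, the exterior derivative is
  d(omega) = sum_{i < j} (∂f_j/∂x_i - ∂f_i/∂x_j) dx_i ∧ dx_j.
  coefficient of dx ∧ dy: ∂f_2/∂x - ∂f_1/∂y = ∂(y*(-3*x + z))/∂x - ∂(z*(-2*x - z))/∂y = -3*y
  coefficient of dx ∧ dz: ∂f_3/∂x - ∂f_1/∂z = ∂(-3*x - 2*z)/∂x - ∂(z*(-2*x - z))/∂z = 2*x + 2*z - 3
  coefficient of dy ∧ dz: ∂f_3/∂y - ∂f_2/∂z = ∂(-3*x - 2*z)/∂y - ∂(y*(-3*x + z))/∂z = -y
Assembling: d(omega) = (-3*y) dx ∧ dy + (2*x + 2*z - 3) dx ∧ dz + (-y) dy ∧ dz.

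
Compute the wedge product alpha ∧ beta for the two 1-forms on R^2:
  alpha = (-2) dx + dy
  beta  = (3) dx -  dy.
alpha ∧ beta = (-1) dx ∧ dy

Distribute the wedge, using dx_i ∧ dx_j = -dx_j ∧ dx_i and dx_i ∧ dx_i = 0. For each pair (i, j) with i < j, the coefficient of dx_i ∧ dx_j in alpha ∧ beta is (alpha_i * beta_j - alpha_j * beta_i). Collecting: alpha ∧ beta = (-1) dx ∧ dy.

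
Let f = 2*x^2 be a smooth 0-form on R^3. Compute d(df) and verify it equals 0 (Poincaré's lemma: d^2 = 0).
d(df) = 0

Step 1: df = sum_i (∂f/∂x_i) dx_i = (4*x) dx + (0) dy + (0) dz.
Step 2: Apply d again. Using the 1-form formula, the coefficient of dx ∧ dy in d(df) is ∂^2 f/∂x ∂y - ∂^2 f/∂y ∂x = (0) - (0) = 0 (equality of mixed partials for smooth f).
Similarly for dx ∧ dz and dy ∧ dz — all coefficients vanish. So d(df) = 0.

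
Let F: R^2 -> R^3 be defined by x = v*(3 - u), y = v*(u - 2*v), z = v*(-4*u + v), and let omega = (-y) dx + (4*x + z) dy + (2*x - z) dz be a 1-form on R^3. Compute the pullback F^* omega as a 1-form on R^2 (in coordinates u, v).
F^* omega = (3*v^2*(-5*u + v - 4)) du + (3*v*(-5*u^2 + 13*u*v - 5*u - 2*v^2 - 10*v)) dv

Using F^*(f dg) = (f ∘ F) d(g ∘ F), substitute each coordinate x_i by F_i(u, v) in f_i, and replace dx_i by d F_i = (∂F_i/∂u) du + (∂F_i/∂v) dv.
  For the x component: f_1(F) = v*(-u + 2*v); d F_1 = (-v) du + (3 - u) dv
  For the y component: f_2(F) = v*(-8*u + v + 12); d F_2 = (v) du + (u - 4*v) dv
  For the z component: f_3(F) = v*(2*u - v + 6); d F_3 = (-4*v) du + (-4*u + 2*v) dv
Combining and collecting du, dv coefficients:
  coeff of du: 3*v^2*(-5*u + v - 4)
  coeff of dv: 3*v*(-5*u^2 + 13*u*v - 5*u - 2*v^2 - 10*v)
F^* omega = (3*v^2*(-5*u + v - 4)) du + (3*v*(-5*u^2 + 13*u*v - 5*u - 2*v^2 - 10*v)) dv.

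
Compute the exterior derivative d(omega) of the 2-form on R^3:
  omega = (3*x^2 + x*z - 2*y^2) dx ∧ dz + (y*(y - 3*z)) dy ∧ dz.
d(omega) = (4*y) dx ∧ dy ∧ dz

For a 2-form omega = sum_{i<j} g_{ij} dx_i ∧ dx_j, the exterior derivative is
  d(omega) = sum_{i<j} d(g_{ij}) ∧ dx_i ∧ dx_j = sum_{i<j, k} (∂g_{ij}/∂x_k) dx_k ∧ dx_i ∧ dx_j.
Expand each term, using dx_k ∧ dx_i ∧ dx_j = sgn(permutation) dx_{(a)} ∧ dx_{(b)} ∧ dx_{(c)} with (a < b < c) sorted:
  d(3*x^2 + x*z - 2*y^2) includes (∂/∂y)(3*x^2 + x*z - 2*y^2) dy = (-4*y) dy, which multiplied by dx ∧ dz gives (4*y) dx ∧ dy ∧ dz
Collecting like 3-forms: d(omega) = (4*y) dx ∧ dy ∧ dz.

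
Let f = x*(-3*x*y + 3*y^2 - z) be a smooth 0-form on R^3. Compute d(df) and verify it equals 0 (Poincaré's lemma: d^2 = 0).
d(df) = 0

Step 1: df = sum_i (∂f/∂x_i) dx_i = (-6*x*y + 3*y^2 - z) dx + (3*x*(-x + 2*y)) dy + (-x) dz.
Step 2: Apply d again. Using the 1-form formula, the coefficient of dx ∧ dy in d(df) is ∂^2 f/∂x ∂y - ∂^2 f/∂y ∂x = (-6*x + 6*y) - (-6*x + 6*y) = 0 (equality of mixed partials for smooth f).
Similarly for dx ∧ dz and dy ∧ dz — all coefficients vanish. So d(df) = 0.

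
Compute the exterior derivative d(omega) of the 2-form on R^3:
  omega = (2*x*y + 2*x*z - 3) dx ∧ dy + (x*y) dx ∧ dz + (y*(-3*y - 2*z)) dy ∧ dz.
d(omega) = (x) dx ∧ dy ∧ dz

For a 2-form omega = sum_{i<j} g_{ij} dx_i ∧ dx_j, the exterior derivative is
  d(omega) = sum_{i<j} d(g_{ij}) ∧ dx_i ∧ dx_j = sum_{i<j, k} (∂g_{ij}/∂x_k) dx_k ∧ dx_i ∧ dx_j.
Expand each term, using dx_k ∧ dx_i ∧ dx_j = sgn(permutation) dx_{(a)} ∧ dx_{(b)} ∧ dx_{(c)} with (a < b < c) sorted:
  d(2*x*y + 2*x*z - 3) includes (∂/∂z)(2*x*y + 2*x*z - 3) dz = (2*x) dz, which multiplied by dx ∧ dy gives (2*x) dx ∧ dy ∧ dz
  d(x*y) includes (∂/∂y)(x*y) dy = (x) dy, which multiplied by dx ∧ dz gives (-x) dx ∧ dy ∧ dz
Collecting like 3-forms: d(omega) = (x) dx ∧ dy ∧ dz.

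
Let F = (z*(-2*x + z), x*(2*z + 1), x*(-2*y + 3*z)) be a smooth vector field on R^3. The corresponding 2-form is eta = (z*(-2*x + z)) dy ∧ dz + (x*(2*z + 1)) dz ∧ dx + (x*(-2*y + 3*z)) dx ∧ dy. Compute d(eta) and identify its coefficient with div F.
d(eta) = (3*x - 2*z) dx ∧ dy ∧ dz; div F = 3*x - 2*z

For a 2-form in R^3 of the form above, applying d gives a 3-form with coefficient ∂P/∂x + ∂Q/∂y + ∂R/∂z:
  ∂P/∂x = -2*z
  ∂Q/∂y = 0
  ∂R/∂z = 3*x
Sum = 3*x - 2*z, which is exactly div F.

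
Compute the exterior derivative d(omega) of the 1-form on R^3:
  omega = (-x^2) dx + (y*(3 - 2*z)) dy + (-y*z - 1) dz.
d(omega) = (2*y - z) dy ∧ dz

For a 1-form omega = sum_i f_i dx_i, the exterior derivative is
  d(omega) = sum_{i < j} (∂f_j/∂x_i - ∂f_i/∂x_j) dx_i ∧ dx_j.
  coefficient of dy ∧ dz: ∂f_3/∂y - ∂f_2/∂z = ∂(-y*z - 1)/∂y - ∂(y*(3 - 2*z))/∂z = 2*y - z
Assembling: d(omega) = (2*y - z) dy ∧ dz.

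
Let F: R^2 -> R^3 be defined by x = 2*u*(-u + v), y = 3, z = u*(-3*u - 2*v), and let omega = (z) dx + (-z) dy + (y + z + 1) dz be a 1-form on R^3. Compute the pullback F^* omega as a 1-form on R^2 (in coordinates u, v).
F^* omega = (30*u^3 + 20*u^2*v - 24*u - 8*v) du + (-8*u) dv

Using F^*(f dg) = (f ∘ F) d(g ∘ F), substitute each coordinate x_i by F_i(u, v) in f_i, and replace dx_i by d F_i = (∂F_i/∂u) du + (∂F_i/∂v) dv.
  For the x component: f_1(F) = u*(-3*u - 2*v); d F_1 = (-4*u + 2*v) du + (2*u) dv
  For the y component: f_2(F) = u*(3*u + 2*v); d F_2 = (0) du + (0) dv
  For the z component: f_3(F) = -3*u^2 - 2*u*v + 4; d F_3 = (-6*u - 2*v) du + (-2*u) dv
Combining and collecting du, dv coefficients:
  coeff of du: 30*u^3 + 20*u^2*v - 24*u - 8*v
  coeff of dv: -8*u
F^* omega = (30*u^3 + 20*u^2*v - 24*u - 8*v) du + (-8*u) dv.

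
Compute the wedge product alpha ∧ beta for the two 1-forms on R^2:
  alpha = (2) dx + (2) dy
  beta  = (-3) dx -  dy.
alpha ∧ beta = (4) dx ∧ dy

Distribute the wedge, using dx_i ∧ dx_j = -dx_j ∧ dx_i and dx_i ∧ dx_i = 0. For each pair (i, j) with i < j, the coefficient of dx_i ∧ dx_j in alpha ∧ beta is (alpha_i * beta_j - alpha_j * beta_i). Collecting: alpha ∧ beta = (4) dx ∧ dy.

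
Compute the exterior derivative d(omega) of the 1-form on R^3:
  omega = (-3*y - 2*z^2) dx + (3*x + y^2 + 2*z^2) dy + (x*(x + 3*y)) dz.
d(omega) = (6) dx ∧ dy + (2*x + 3*y + 4*z) dx ∧ dz + (3*x - 4*z) dy ∧ dz

For a 1-form omega = sum_i f_i dx_i, the exterior derivative is
  d(omega) = sum_{i < j} (∂f_j/∂x_i - ∂f_i/∂x_j) dx_i ∧ dx_j.
  coefficient of dx ∧ dy: ∂f_2/∂x - ∂f_1/∂y = ∂(3*x + y^2 + 2*z^2)/∂x - ∂(-3*y - 2*z^2)/∂y = 6
  coefficient of dx ∧ dz: ∂f_3/∂x - ∂f_1/∂z = ∂(x*(x + 3*y))/∂x - ∂(-3*y - 2*z^2)/∂z = 2*x + 3*y + 4*z
  coefficient of dy ∧ dz: ∂f_3/∂y - ∂f_2/∂z = ∂(x*(x + 3*y))/∂y - ∂(3*x + y^2 + 2*z^2)/∂z = 3*x - 4*z
Assembling: d(omega) = (6) dx ∧ dy + (2*x + 3*y + 4*z) dx ∧ dz + (3*x - 4*z) dy ∧ dz.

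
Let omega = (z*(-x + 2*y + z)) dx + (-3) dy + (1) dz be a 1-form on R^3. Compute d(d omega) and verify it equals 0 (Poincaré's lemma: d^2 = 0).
d(d omega) = 0

Step 1: d omega = sum_{i<j} (∂f_j/∂x_i - ∂f_i/∂x_j) dx_i ∧ dx_j:
  coeff of dx ∧ dy: -2*z
  coeff of dx ∧ dz: x - 2*y - 2*z
  coeff of dy ∧ dz: 0
Step 2: Apply d again to each 2-form coefficient. The only possible 3-form in R^3 is dx ∧ dy ∧ dz, with coefficient
  ∂(coeff of dy∧dz)/∂x - ∂(coeff of dx∧dz)/∂y + ∂(coeff of dx∧dy)/∂z
  = ∂/∂x (0) - ∂/∂y (x - 2*y - 2*z) + ∂/∂z (-2*z).
Each of these terms simplifies to sums of mixed partials that cancel in pairs. The result is 0 (by equality of mixed partials for smooth functions — Schwarz / Clairaut).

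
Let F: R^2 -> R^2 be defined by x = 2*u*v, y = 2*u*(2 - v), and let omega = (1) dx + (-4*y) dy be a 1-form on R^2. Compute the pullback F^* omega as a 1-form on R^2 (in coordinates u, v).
F^* omega = (-16*u*v^2 + 64*u*v - 64*u + 2*v) du + (2*u*(-8*u*v + 16*u + 1)) dv

Using F^*(f dg) = (f ∘ F) d(g ∘ F), substitute each coordinate x_i by F_i(u, v) in f_i, and replace dx_i by d F_i = (∂F_i/∂u) du + (∂F_i/∂v) dv.
  For the x component: f_1(F) = 1; d F_1 = (2*v) du + (2*u) dv
  For the y component: f_2(F) = 8*u*(v - 2); d F_2 = (4 - 2*v) du + (-2*u) dv
Combining and collecting du, dv coefficients:
  coeff of du: -16*u*v^2 + 64*u*v - 64*u + 2*v
  coeff of dv: 2*u*(-8*u*v + 16*u + 1)
F^* omega = (-16*u*v^2 + 64*u*v - 64*u + 2*v) du + (2*u*(-8*u*v + 16*u + 1)) dv.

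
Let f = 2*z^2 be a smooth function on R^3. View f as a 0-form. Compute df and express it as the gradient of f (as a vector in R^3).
df = (0) dx + (0) dy + (4*z) dz; grad f = (0, 0, 4*z)

For a 0-form f, d f = (∂f/∂x) dx + (∂f/∂y) dy + (∂f/∂z) dz. The components of the vector representation are exactly the entries of grad f in Cartesian coordinates:
  ∂f/∂x = 0
  ∂f/∂y = 0
  ∂f/∂z = 4*z.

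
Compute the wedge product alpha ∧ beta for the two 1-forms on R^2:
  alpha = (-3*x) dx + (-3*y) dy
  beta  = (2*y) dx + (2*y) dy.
alpha ∧ beta = (6*y*(-x + y)) dx ∧ dy

Distribute the wedge, using dx_i ∧ dx_j = -dx_j ∧ dx_i and dx_i ∧ dx_i = 0. For each pair (i, j) with i < j, the coefficient of dx_i ∧ dx_j in alpha ∧ beta is (alpha_i * beta_j - alpha_j * beta_i). Collecting: alpha ∧ beta = (6*y*(-x + y)) dx ∧ dy.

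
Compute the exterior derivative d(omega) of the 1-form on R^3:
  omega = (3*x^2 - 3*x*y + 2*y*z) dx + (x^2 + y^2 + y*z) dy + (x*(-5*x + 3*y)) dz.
d(omega) = (5*x - 2*z) dx ∧ dy + (-10*x + y) dx ∧ dz + (3*x - y) dy ∧ dz

For a 1-form omega = sum_i f_i dx_i, the exterior derivative is
  d(omega) = sum_{i < j} (∂f_j/∂x_i - ∂f_i/∂x_j) dx_i ∧ dx_j.
  coefficient of dx ∧ dy: ∂f_2/∂x - ∂f_1/∂y = ∂(x^2 + y^2 + y*z)/∂x - ∂(3*x^2 - 3*x*y + 2*y*z)/∂y = 5*x - 2*z
  coefficient of dx ∧ dz: ∂f_3/∂x - ∂f_1/∂z = ∂(x*(-5*x + 3*y))/∂x - ∂(3*x^2 - 3*x*y + 2*y*z)/∂z = -10*x + y
  coefficient of dy ∧ dz: ∂f_3/∂y - ∂f_2/∂z = ∂(x*(-5*x + 3*y))/∂y - ∂(x^2 + y^2 + y*z)/∂z = 3*x - y
Assembling: d(omega) = (5*x - 2*z) dx ∧ dy + (-10*x + y) dx ∧ dz + (3*x - y) dy ∧ dz.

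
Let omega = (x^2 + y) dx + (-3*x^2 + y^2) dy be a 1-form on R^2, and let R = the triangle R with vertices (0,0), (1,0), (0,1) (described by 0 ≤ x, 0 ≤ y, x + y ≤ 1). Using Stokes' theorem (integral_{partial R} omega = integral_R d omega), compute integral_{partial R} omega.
integral_(partial R) omega = -3/2

Stokes: integral_partial_R omega = integral_R d omega with d omega = (∂Q/∂x - ∂P/∂y) dx ∧ dy.
  ∂Q/∂x = -6*x
  ∂P/∂y = 1
  integrand = ∂Q/∂x - ∂P/∂y = -6*x - 1.
Integrating over R: integral_0^1 integral_0^{1-x} (-6*x - 1) dy dx = -3/2.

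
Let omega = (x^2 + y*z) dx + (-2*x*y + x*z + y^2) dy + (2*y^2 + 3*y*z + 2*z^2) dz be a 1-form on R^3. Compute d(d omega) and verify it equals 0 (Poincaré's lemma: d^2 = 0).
d(d omega) = 0

Step 1: d omega = sum_{i<j} (∂f_j/∂x_i - ∂f_i/∂x_j) dx_i ∧ dx_j:
  coeff of dx ∧ dy: -2*y
  coeff of dx ∧ dz: -y
  coeff of dy ∧ dz: -x + 4*y + 3*z
Step 2: Apply d again to each 2-form coefficient. The only possible 3-form in R^3 is dx ∧ dy ∧ dz, with coefficient
  ∂(coeff of dy∧dz)/∂x - ∂(coeff of dx∧dz)/∂y + ∂(coeff of dx∧dy)/∂z
  = ∂/∂x (-x + 4*y + 3*z) - ∂/∂y (-y) + ∂/∂z (-2*y).
Each of these terms simplifies to sums of mixed partials that cancel in pairs. The result is 0 (by equality of mixed partials for smooth functions — Schwarz / Clairaut).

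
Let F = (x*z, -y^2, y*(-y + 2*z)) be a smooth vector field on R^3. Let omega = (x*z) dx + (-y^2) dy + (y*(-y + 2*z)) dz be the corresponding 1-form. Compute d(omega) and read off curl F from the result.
d(omega) = (-2*y + 2*z) dy ∧ dz + (x) dz ∧ dx + (0) dx ∧ dy; curl F = (-2*y + 2*z, x, 0)

d omega = sum_{i<j} (∂f_j/∂x_i - ∂f_i/∂x_j) dx_i ∧ dx_j. Under the identification (dy ∧ dz, dz ∧ dx, dx ∧ dy) ↔ (e_x, e_y, e_z), the coefficients are exactly the components of curl F. Compute:
  ∂R/∂y - ∂Q/∂z = (-2*y + 2*z) - (0) = -2*y + 2*z
  ∂P/∂z - ∂R/∂x = (x) - (0) = x
  ∂Q/∂x - ∂P/∂y = (0) - (0) = 0.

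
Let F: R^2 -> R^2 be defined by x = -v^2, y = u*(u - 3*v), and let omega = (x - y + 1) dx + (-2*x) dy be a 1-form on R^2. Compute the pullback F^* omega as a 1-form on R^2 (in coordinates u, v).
F^* omega = (v^2*(4*u - 6*v)) du + (2*v*(u^2 - 6*u*v + v^2 - 1)) dv

Using F^*(f dg) = (f ∘ F) d(g ∘ F), substitute each coordinate x_i by F_i(u, v) in f_i, and replace dx_i by d F_i = (∂F_i/∂u) du + (∂F_i/∂v) dv.
  For the x component: f_1(F) = -u^2 + 3*u*v - v^2 + 1; d F_1 = (0) du + (-2*v) dv
  For the y component: f_2(F) = 2*v^2; d F_2 = (2*u - 3*v) du + (-3*u) dv
Combining and collecting du, dv coefficients:
  coeff of du: v^2*(4*u - 6*v)
  coeff of dv: 2*v*(u^2 - 6*u*v + v^2 - 1)
F^* omega = (v^2*(4*u - 6*v)) du + (2*v*(u^2 - 6*u*v + v^2 - 1)) dv.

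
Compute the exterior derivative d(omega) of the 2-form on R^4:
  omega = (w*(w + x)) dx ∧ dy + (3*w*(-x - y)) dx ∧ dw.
d(omega) = (5*w + x) dx ∧ dy ∧ dw

For a 2-form omega = sum_{i<j} g_{ij} dx_i ∧ dx_j, the exterior derivative is
  d(omega) = sum_{i<j} d(g_{ij}) ∧ dx_i ∧ dx_j = sum_{i<j, k} (∂g_{ij}/∂x_k) dx_k ∧ dx_i ∧ dx_j.
Expand each term, using dx_k ∧ dx_i ∧ dx_j = sgn(permutation) dx_{(a)} ∧ dx_{(b)} ∧ dx_{(c)} with (a < b < c) sorted:
  d(w*(w + x)) includes (∂/∂w)(w*(w + x)) dw = (2*w + x) dw, which multiplied by dx ∧ dy gives (2*w + x) dx ∧ dy ∧ dw
  d(3*w*(-x - y)) includes (∂/∂y)(3*w*(-x - y)) dy = (-3*w) dy, which multiplied by dx ∧ dw gives (3*w) dx ∧ dy ∧ dw
Collecting like 3-forms: d(omega) = (5*w + x) dx ∧ dy ∧ dw.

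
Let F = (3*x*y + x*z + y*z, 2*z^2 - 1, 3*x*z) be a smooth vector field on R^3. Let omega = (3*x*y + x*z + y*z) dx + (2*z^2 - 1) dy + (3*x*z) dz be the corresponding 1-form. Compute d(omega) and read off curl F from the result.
d(omega) = (-4*z) dy ∧ dz + (x + y - 3*z) dz ∧ dx + (-3*x - z) dx ∧ dy; curl F = (-4*z, x + y - 3*z, -3*x - z)

d omega = sum_{i<j} (∂f_j/∂x_i - ∂f_i/∂x_j) dx_i ∧ dx_j. Under the identification (dy ∧ dz, dz ∧ dx, dx ∧ dy) ↔ (e_x, e_y, e_z), the coefficients are exactly the components of curl F. Compute:
  ∂R/∂y - ∂Q/∂z = (0) - (4*z) = -4*z
  ∂P/∂z - ∂R/∂x = (x + y) - (3*z) = x + y - 3*z
  ∂Q/∂x - ∂P/∂y = (0) - (3*x + z) = -3*x - z.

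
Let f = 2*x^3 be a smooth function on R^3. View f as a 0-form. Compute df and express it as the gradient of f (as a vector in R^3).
df = (6*x^2) dx + (0) dy + (0) dz; grad f = (6*x^2, 0, 0)

For a 0-form f, d f = (∂f/∂x) dx + (∂f/∂y) dy + (∂f/∂z) dz. The components of the vector representation are exactly the entries of grad f in Cartesian coordinates:
  ∂f/∂x = 6*x^2
  ∂f/∂y = 0
  ∂f/∂z = 0.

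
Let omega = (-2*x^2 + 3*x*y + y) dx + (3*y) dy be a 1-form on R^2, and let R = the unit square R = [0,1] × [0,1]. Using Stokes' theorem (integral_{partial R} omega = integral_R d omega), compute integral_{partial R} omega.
integral_(partial R) omega = -5/2

Stokes: integral_partial_R omega = integral_R d omega with d omega = (∂Q/∂x - ∂P/∂y) dx ∧ dy.
  ∂Q/∂x = 0
  ∂P/∂y = 3*x + 1
  integrand = ∂Q/∂x - ∂P/∂y = -3*x - 1.
Integrating over R: integral_0^1 integral_0^1 (-3*x - 1) dx dy = -5/2.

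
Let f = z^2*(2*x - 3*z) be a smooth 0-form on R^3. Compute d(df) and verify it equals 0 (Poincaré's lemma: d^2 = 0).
d(df) = 0

Step 1: df = sum_i (∂f/∂x_i) dx_i = (2*z^2) dx + (0) dy + (z*(4*x - 9*z)) dz.
Step 2: Apply d again. Using the 1-form formula, the coefficient of dx ∧ dy in d(df) is ∂^2 f/∂x ∂y - ∂^2 f/∂y ∂x = (0) - (0) = 0 (equality of mixed partials for smooth f).
Similarly for dx ∧ dz and dy ∧ dz — all coefficients vanish. So d(df) = 0.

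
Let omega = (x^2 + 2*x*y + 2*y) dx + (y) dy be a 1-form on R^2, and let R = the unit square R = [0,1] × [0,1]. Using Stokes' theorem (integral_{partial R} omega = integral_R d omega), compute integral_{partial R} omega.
integral_(partial R) omega = -3

Stokes: integral_partial_R omega = integral_R d omega with d omega = (∂Q/∂x - ∂P/∂y) dx ∧ dy.
  ∂Q/∂x = 0
  ∂P/∂y = 2*x + 2
  integrand = ∂Q/∂x - ∂P/∂y = -2*x - 2.
Integrating over R: integral_0^1 integral_0^1 (-2*x - 2) dx dy = -3.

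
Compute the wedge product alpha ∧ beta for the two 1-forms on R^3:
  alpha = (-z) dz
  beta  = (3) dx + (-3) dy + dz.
alpha ∧ beta = (3*z) dx ∧ dz + (-3*z) dy ∧ dz

Distribute the wedge, using dx_i ∧ dx_j = -dx_j ∧ dx_i and dx_i ∧ dx_i = 0. For each pair (i, j) with i < j, the coefficient of dx_i ∧ dx_j in alpha ∧ beta is (alpha_i * beta_j - alpha_j * beta_i). Collecting: alpha ∧ beta = (3*z) dx ∧ dz + (-3*z) dy ∧ dz.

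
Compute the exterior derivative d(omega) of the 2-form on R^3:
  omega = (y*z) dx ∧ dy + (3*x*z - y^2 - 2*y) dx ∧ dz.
d(omega) = (3*y + 2) dx ∧ dy ∧ dz

For a 2-form omega = sum_{i<j} g_{ij} dx_i ∧ dx_j, the exterior derivative is
  d(omega) = sum_{i<j} d(g_{ij}) ∧ dx_i ∧ dx_j = sum_{i<j, k} (∂g_{ij}/∂x_k) dx_k ∧ dx_i ∧ dx_j.
Expand each term, using dx_k ∧ dx_i ∧ dx_j = sgn(permutation) dx_{(a)} ∧ dx_{(b)} ∧ dx_{(c)} with (a < b < c) sorted:
  d(y*z) includes (∂/∂z)(y*z) dz = (y) dz, which multiplied by dx ∧ dy gives (y) dx ∧ dy ∧ dz
  d(3*x*z - y^2 - 2*y) includes (∂/∂y)(3*x*z - y^2 - 2*y) dy = (-2*y - 2) dy, which multiplied by dx ∧ dz gives (2*y + 2) dx ∧ dy ∧ dz
Collecting like 3-forms: d(omega) = (3*y + 2) dx ∧ dy ∧ dz.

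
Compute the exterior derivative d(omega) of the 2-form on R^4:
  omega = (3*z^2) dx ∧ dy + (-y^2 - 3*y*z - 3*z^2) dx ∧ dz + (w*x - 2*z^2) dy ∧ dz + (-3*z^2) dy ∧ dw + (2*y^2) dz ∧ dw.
d(omega) = (w + 2*y + 9*z) dx ∧ dy ∧ dz + (x + 4*y + 6*z) dy ∧ dz ∧ dw

For a 2-form omega = sum_{i<j} g_{ij} dx_i ∧ dx_j, the exterior derivative is
  d(omega) = sum_{i<j} d(g_{ij}) ∧ dx_i ∧ dx_j = sum_{i<j, k} (∂g_{ij}/∂x_k) dx_k ∧ dx_i ∧ dx_j.
Expand each term, using dx_k ∧ dx_i ∧ dx_j = sgn(permutation) dx_{(a)} ∧ dx_{(b)} ∧ dx_{(c)} with (a < b < c) sorted:
  d(3*z^2) includes (∂/∂z)(3*z^2) dz = (6*z) dz, which multiplied by dx ∧ dy gives (6*z) dx ∧ dy ∧ dz
  d(-y^2 - 3*y*z - 3*z^2) includes (∂/∂y)(-y^2 - 3*y*z - 3*z^2) dy = (-2*y - 3*z) dy, which multiplied by dx ∧ dz gives (2*y + 3*z) dx ∧ dy ∧ dz
  d(w*x - 2*z^2) includes (∂/∂x)(w*x - 2*z^2) dx = (w) dx, which multiplied by dy ∧ dz gives (w) dx ∧ dy ∧ dz
  d(w*x - 2*z^2) includes (∂/∂w)(w*x - 2*z^2) dw = (x) dw, which multiplied by dy ∧ dz gives (x) dy ∧ dz ∧ dw
  d(-3*z^2) includes (∂/∂z)(-3*z^2) dz = (-6*z) dz, which multiplied by dy ∧ dw gives (6*z) dy ∧ dz ∧ dw
  d(2*y^2) includes (∂/∂y)(2*y^2) dy = (4*y) dy, which multiplied by dz ∧ dw gives (4*y) dy ∧ dz ∧ dw
Collecting like 3-forms: d(omega) = (w + 2*y + 9*z) dx ∧ dy ∧ dz + (x + 4*y + 6*z) dy ∧ dz ∧ dw.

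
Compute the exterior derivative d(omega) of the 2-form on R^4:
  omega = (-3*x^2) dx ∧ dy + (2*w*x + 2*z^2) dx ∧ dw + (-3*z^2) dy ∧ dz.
d(omega) = (-4*z) dx ∧ dz ∧ dw

For a 2-form omega = sum_{i<j} g_{ij} dx_i ∧ dx_j, the exterior derivative is
  d(omega) = sum_{i<j} d(g_{ij}) ∧ dx_i ∧ dx_j = sum_{i<j, k} (∂g_{ij}/∂x_k) dx_k ∧ dx_i ∧ dx_j.
Expand each term, using dx_k ∧ dx_i ∧ dx_j = sgn(permutation) dx_{(a)} ∧ dx_{(b)} ∧ dx_{(c)} with (a < b < c) sorted:
  d(2*w*x + 2*z^2) includes (∂/∂z)(2*w*x + 2*z^2) dz = (4*z) dz, which multiplied by dx ∧ dw gives (-4*z) dx ∧ dz ∧ dw
Collecting like 3-forms: d(omega) = (-4*z) dx ∧ dz ∧ dw.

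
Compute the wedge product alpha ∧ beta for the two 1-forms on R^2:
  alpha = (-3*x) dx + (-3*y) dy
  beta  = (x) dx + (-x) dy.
alpha ∧ beta = (3*x*(x + y)) dx ∧ dy

Distribute the wedge, using dx_i ∧ dx_j = -dx_j ∧ dx_i and dx_i ∧ dx_i = 0. For each pair (i, j) with i < j, the coefficient of dx_i ∧ dx_j in alpha ∧ beta is (alpha_i * beta_j - alpha_j * beta_i). Collecting: alpha ∧ beta = (3*x*(x + y)) dx ∧ dy.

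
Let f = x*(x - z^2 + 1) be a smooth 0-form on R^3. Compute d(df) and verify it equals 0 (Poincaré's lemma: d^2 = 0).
d(df) = 0

Step 1: df = sum_i (∂f/∂x_i) dx_i = (2*x - z^2 + 1) dx + (0) dy + (-2*x*z) dz.
Step 2: Apply d again. Using the 1-form formula, the coefficient of dx ∧ dy in d(df) is ∂^2 f/∂x ∂y - ∂^2 f/∂y ∂x = (0) - (0) = 0 (equality of mixed partials for smooth f).
Similarly for dx ∧ dz and dy ∧ dz — all coefficients vanish. So d(df) = 0.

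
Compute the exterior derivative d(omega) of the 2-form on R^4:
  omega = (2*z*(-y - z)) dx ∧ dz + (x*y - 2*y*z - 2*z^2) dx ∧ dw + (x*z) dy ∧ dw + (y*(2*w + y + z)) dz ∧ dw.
d(omega) = (2*z) dx ∧ dy ∧ dz + (-x + 3*z) dx ∧ dy ∧ dw + (2*y + 4*z) dx ∧ dz ∧ dw + (2*w - x + 2*y + z) dy ∧ dz ∧ dw

For a 2-form omega = sum_{i<j} g_{ij} dx_i ∧ dx_j, the exterior derivative is
  d(omega) = sum_{i<j} d(g_{ij}) ∧ dx_i ∧ dx_j = sum_{i<j, k} (∂g_{ij}/∂x_k) dx_k ∧ dx_i ∧ dx_j.
Expand each term, using dx_k ∧ dx_i ∧ dx_j = sgn(permutation) dx_{(a)} ∧ dx_{(b)} ∧ dx_{(c)} with (a < b < c) sorted:
  d(2*z*(-y - z)) includes (∂/∂y)(2*z*(-y - z)) dy = (-2*z) dy, which multiplied by dx ∧ dz gives (2*z) dx ∧ dy ∧ dz
  d(x*y - 2*y*z - 2*z^2) includes (∂/∂y)(x*y - 2*y*z - 2*z^2) dy = (x - 2*z) dy, which multiplied by dx ∧ dw gives (-x + 2*z) dx ∧ dy ∧ dw
  d(x*y - 2*y*z - 2*z^2) includes (∂/∂z)(x*y - 2*y*z - 2*z^2) dz = (-2*y - 4*z) dz, which multiplied by dx ∧ dw gives (2*y + 4*z) dx ∧ dz ∧ dw
  d(x*z) includes (∂/∂x)(x*z) dx = (z) dx, which multiplied by dy ∧ dw gives (z) dx ∧ dy ∧ dw
  d(x*z) includes (∂/∂z)(x*z) dz = (x) dz, which multiplied by dy ∧ dw gives (-x) dy ∧ dz ∧ dw
  d(y*(2*w + y + z)) includes (∂/∂y)(y*(2*w + y + z)) dy = (2*w + 2*y + z) dy, which multiplied by dz ∧ dw gives (2*w + 2*y + z) dy ∧ dz ∧ dw
Collecting like 3-forms: d(omega) = (2*z) dx ∧ dy ∧ dz + (-x + 3*z) dx ∧ dy ∧ dw + (2*y + 4*z) dx ∧ dz ∧ dw + (2*w - x + 2*y + z) dy ∧ dz ∧ dw.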